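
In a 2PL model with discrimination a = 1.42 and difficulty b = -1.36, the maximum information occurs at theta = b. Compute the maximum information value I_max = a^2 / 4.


For 2PL, max info at theta = b = -1.36
I_max = a^2 / 4 = 1.42^2 / 4
= 2.0164 / 4
I_max = 0.5041

0.5041


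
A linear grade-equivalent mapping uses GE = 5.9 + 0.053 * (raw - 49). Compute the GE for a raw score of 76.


raw - median = 76 - 49 = 27
slope * diff = 0.053 * 27 = 1.431
GE = 5.9 + 1.431
GE = 7.331

7.331


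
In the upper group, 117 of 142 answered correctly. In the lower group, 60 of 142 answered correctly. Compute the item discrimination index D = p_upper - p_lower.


p_upper = 117/142 = 0.8239
p_lower = 60/142 = 0.4225
D = 0.8239 - 0.4225 = 0.4014

0.4014


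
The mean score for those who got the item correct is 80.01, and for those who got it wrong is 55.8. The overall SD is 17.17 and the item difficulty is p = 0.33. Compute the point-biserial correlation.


q = 1 - p = 0.67
rpb = ((M1 - M0) / SD) * sqrt(p * q)
rpb = ((80.01 - 55.8) / 17.17) * sqrt(0.33 * 0.67)
rpb = 0.663

0.663


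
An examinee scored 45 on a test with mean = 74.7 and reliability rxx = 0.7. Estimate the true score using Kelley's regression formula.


T_est = rxx * X + (1 - rxx) * mean
T_est = 0.7 * 45 + 0.3 * 74.7
T_est = 31.5 + 22.41
T_est = 53.91

53.91


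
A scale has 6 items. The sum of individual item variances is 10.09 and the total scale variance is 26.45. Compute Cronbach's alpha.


alpha = (k/(k-1)) * (1 - sum(si^2)/s_total^2)
= (6/5) * (1 - 10.09/26.45)
alpha = 0.7422

0.7422


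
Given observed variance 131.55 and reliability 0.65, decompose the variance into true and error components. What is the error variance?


var_true = rxx * var_obs = 0.65 * 131.55 = 85.5075
var_error = var_obs - var_true
var_error = 131.55 - 85.5075
var_error = 46.0425

46.0425


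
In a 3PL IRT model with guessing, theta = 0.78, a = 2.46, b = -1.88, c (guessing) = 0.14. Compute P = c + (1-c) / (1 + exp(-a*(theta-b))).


logit = 2.46*(0.78 - -1.88) = 6.5436
P* = 1/(1 + exp(-6.5436)) = 0.9986
P = 0.14 + (1 - 0.14) * 0.9986
P = 0.9988

0.9988


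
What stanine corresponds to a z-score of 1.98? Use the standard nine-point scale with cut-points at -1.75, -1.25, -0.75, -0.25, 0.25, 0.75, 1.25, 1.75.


Stanine boundaries: [-1.75, -1.25, -0.75, -0.25, 0.25, 0.75, 1.25, 1.75]
z = 1.98
Check each boundary:
  z >= -1.75 -> could be stanine 2
  z >= -1.25 -> could be stanine 3
  z >= -0.75 -> could be stanine 4
  z >= -0.25 -> could be stanine 5
  z >= 0.25 -> could be stanine 6
  z >= 0.75 -> could be stanine 7
  z >= 1.25 -> could be stanine 8
  z >= 1.75 -> could be stanine 9
Highest qualifying boundary gives stanine = 9

9


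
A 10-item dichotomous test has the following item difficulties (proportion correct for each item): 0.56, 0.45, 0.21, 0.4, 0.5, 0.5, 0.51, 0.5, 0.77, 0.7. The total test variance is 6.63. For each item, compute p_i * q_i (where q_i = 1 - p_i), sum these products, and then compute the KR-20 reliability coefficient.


For each item, compute p_i * q_i:
  Item 1: 0.56 * 0.44 = 0.2464
  Item 2: 0.45 * 0.55 = 0.2475
  Item 3: 0.21 * 0.79 = 0.1659
  Item 4: 0.4 * 0.6 = 0.24
  Item 5: 0.5 * 0.5 = 0.25
  Item 6: 0.5 * 0.5 = 0.25
  Item 7: 0.51 * 0.49 = 0.2499
  Item 8: 0.5 * 0.5 = 0.25
  Item 9: 0.77 * 0.23 = 0.1771
  Item 10: 0.7 * 0.3 = 0.21
Sum(p_i * q_i) = 0.2464 + 0.2475 + 0.1659 + 0.24 + 0.25 + 0.25 + 0.2499 + 0.25 + 0.1771 + 0.21 = 2.2868
KR-20 = (k/(k-1)) * (1 - Sum(p_i*q_i) / Var_total)
= (10/9) * (1 - 2.2868/6.63)
= 1.1111 * 0.6551
KR-20 = 0.7279

0.7279


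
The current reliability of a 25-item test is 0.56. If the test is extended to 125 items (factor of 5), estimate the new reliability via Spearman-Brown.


r_new = (n * rxx) / (1 + (n-1) * rxx)
r_new = (5 * 0.56) / (1 + 4 * 0.56)
r_new = 2.8 / 3.24
r_new = 0.8642

0.8642


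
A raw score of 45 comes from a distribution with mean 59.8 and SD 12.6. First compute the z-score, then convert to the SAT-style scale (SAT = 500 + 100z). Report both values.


z = (X - mean) / SD = (45 - 59.8) / 12.6
z = -14.8 / 12.6
z = -1.1746
SAT-scale = SAT = 500 + 100z
Carry z at full precision (z = -14.8 / 12.6) into the conversion:
SAT-scale = 500 + 100 * (-14.8 / 12.6) = 500 + -1480 / 12.6
SAT-scale = 500 + -117.4603
SAT-scale = 382.5397

382.5397


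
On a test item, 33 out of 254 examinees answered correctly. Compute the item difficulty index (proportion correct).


Item difficulty p = number correct / total examinees
p = 33 / 254
p = 0.1299

0.1299


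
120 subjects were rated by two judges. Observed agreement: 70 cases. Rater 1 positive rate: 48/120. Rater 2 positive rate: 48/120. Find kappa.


P_o = 70/120 = 0.583333
P_e = (48*48 + 72*72) / 14400 = 0.52
kappa = (P_o - P_e) / (1 - P_e)
kappa = (0.583333 - 0.52) / (1 - 0.52)
kappa = 0.1319

0.1319


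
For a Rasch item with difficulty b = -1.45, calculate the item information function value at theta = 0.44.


P = 1/(1+exp(-(0.44--1.45))) = 0.8688
I = P*(1-P) = 0.8688 * 0.1312
I = 0.114

0.114


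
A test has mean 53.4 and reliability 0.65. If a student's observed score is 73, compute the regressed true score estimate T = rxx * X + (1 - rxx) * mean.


T_est = rxx * X + (1 - rxx) * mean
T_est = 0.65 * 73 + 0.35 * 53.4
T_est = 47.45 + 18.69
T_est = 66.14

66.14


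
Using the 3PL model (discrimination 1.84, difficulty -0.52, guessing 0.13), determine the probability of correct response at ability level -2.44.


logit = 1.84*(-2.44 - -0.52) = -3.5328
P* = 1/(1 + exp(--3.5328)) = 0.0284
P = 0.13 + (1 - 0.13) * 0.0284
P = 0.1547

0.1547


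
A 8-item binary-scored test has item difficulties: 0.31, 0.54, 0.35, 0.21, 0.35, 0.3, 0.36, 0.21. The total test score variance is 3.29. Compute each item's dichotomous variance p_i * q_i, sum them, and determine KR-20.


For each item, compute p_i * q_i:
  Item 1: 0.31 * 0.69 = 0.2139
  Item 2: 0.54 * 0.46 = 0.2484
  Item 3: 0.35 * 0.65 = 0.2275
  Item 4: 0.21 * 0.79 = 0.1659
  Item 5: 0.35 * 0.65 = 0.2275
  Item 6: 0.3 * 0.7 = 0.21
  Item 7: 0.36 * 0.64 = 0.2304
  Item 8: 0.21 * 0.79 = 0.1659
Sum(p_i * q_i) = 0.2139 + 0.2484 + 0.2275 + 0.1659 + 0.2275 + 0.21 + 0.2304 + 0.1659 = 1.6895
KR-20 = (k/(k-1)) * (1 - Sum(p_i*q_i) / Var_total)
= (8/7) * (1 - 1.6895/3.29)
= 1.1429 * 0.4865
KR-20 = 0.556

0.556


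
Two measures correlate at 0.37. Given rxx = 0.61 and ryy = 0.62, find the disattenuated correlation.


r_corrected = rxy / sqrt(rxx * ryy)
= 0.37 / sqrt(0.61 * 0.62)
= 0.37 / sqrt(0.3782)
= 0.37 / 0.61498
r_corrected = 0.6016

0.6016


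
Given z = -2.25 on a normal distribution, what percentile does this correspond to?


CDF(z) = 0.5 * (1 + erf(z/sqrt(2)))
erf(-1.591) = -0.9756
CDF = 0.0122
Percentile rank = 0.0122 * 100 = 1.22

1.22


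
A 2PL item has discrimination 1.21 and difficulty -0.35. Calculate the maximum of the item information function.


For 2PL, max info at theta = b = -0.35
I_max = a^2 / 4 = 1.21^2 / 4
= 1.4641 / 4
I_max = 0.366

0.366


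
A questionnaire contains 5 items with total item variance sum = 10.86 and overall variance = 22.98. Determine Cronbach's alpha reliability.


alpha = (k/(k-1)) * (1 - sum(si^2)/s_total^2)
= (5/4) * (1 - 10.86/22.98)
alpha = 0.6593

0.6593


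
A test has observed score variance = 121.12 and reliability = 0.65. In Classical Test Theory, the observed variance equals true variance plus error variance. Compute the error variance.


var_true = rxx * var_obs = 0.65 * 121.12 = 78.728
var_error = var_obs - var_true
var_error = 121.12 - 78.728
var_error = 42.392

42.392


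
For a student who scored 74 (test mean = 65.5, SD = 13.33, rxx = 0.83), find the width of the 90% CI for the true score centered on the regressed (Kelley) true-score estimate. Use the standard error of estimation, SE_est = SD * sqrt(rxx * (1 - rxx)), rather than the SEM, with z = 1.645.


True score estimate = 0.83*74 + 0.17*65.5 = 72.555
SE_est = SD * sqrt(rxx * (1 - rxx)) = 13.33 * sqrt(0.83 * 0.17) = 13.33 * sqrt(0.1411) = 5.007185
CI = T_est +/- z * SE_est, so width = 2 * z * SE_est = 2 * 1.645 * 5.007185
Width = 16.4736

16.4736


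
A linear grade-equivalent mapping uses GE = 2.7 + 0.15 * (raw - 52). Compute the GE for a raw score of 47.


raw - median = 47 - 52 = -5
slope * diff = 0.15 * -5 = -0.75
GE = 2.7 + -0.75
GE = 1.95

1.95


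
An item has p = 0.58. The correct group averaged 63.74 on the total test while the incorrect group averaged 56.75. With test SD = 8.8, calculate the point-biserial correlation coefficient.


q = 1 - p = 0.42
rpb = ((M1 - M0) / SD) * sqrt(p * q)
rpb = ((63.74 - 56.75) / 8.8) * sqrt(0.58 * 0.42)
rpb = 0.392

0.392


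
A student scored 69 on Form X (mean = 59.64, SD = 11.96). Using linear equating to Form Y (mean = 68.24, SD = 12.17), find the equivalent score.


slope = SD_Y / SD_X = 12.17 / 11.96 ~ 1.0176
intercept = mean_Y - slope * mean_X = 68.24 - (12.17 / 11.96) * 59.64 ~ 7.5528
Y = slope * X + intercept. To avoid rounding drift from the rounded slope/intercept, evaluate the equivalent form Y = mean_Y + SD_Y * (X - mean_X) / SD_X at full precision:
Y = 68.24 + 12.17 * (69 - 59.64) / 11.96
Y = 68.24 + 12.17 * 9.36 / 11.96
Y = 68.24 + 113.9112 / 11.96
Y = 68.24 + 9.5243
Y = 77.7643

77.7643


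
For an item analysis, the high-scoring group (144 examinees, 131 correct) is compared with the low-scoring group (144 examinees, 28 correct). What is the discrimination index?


p_upper = 131/144 = 0.9097
p_lower = 28/144 = 0.1944
D = 0.9097 - 0.1944 = 0.7153

0.7153


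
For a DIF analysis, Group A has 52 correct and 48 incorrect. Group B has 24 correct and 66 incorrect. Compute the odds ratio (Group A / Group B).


Odds_A = 52/48 = 1.0833
Odds_B = 24/66 = 0.3636
OR = Odds_A / Odds_B = 1.0833 / 0.3636
Exactly, OR = (52 * 66) / (48 * 24) = 3432 / 1152
OR = 2.9792

2.9792


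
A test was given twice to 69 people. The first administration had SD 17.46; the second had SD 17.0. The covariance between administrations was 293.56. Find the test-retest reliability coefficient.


r = cov(X,Y) / (SD_X * SD_Y)
r = 293.56 / (17.46 * 17.0)
r = 293.56 / 296.82
r = 0.989

0.989


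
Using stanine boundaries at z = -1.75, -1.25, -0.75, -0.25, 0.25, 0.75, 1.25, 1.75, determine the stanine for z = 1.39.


Stanine boundaries: [-1.75, -1.25, -0.75, -0.25, 0.25, 0.75, 1.25, 1.75]
z = 1.39
Check each boundary:
  z >= -1.75 -> could be stanine 2
  z >= -1.25 -> could be stanine 3
  z >= -0.75 -> could be stanine 4
  z >= -0.25 -> could be stanine 5
  z >= 0.25 -> could be stanine 6
  z >= 0.75 -> could be stanine 7
  z >= 1.25 -> could be stanine 8
  z < 1.75
Highest qualifying boundary gives stanine = 8

8


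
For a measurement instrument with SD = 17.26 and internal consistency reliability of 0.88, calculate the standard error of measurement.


SEM = SD * sqrt(1 - rxx)
SEM = 17.26 * sqrt(1 - 0.88)
SEM = 17.26 * sqrt(0.12) = 17.26 * 0.34641
SEM = 5.979

5.979


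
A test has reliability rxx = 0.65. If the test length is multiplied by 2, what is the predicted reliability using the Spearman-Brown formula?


r_new = (n * rxx) / (1 + (n-1) * rxx)
r_new = (2 * 0.65) / (1 + 1 * 0.65)
r_new = 1.3 / 1.65
r_new = 0.7879

0.7879


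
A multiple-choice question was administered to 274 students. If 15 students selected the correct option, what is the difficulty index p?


Item difficulty p = number correct / total examinees
p = 15 / 274
p = 0.0547

0.0547


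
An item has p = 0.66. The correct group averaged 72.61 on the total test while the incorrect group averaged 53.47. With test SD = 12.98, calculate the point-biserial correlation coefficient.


q = 1 - p = 0.34
rpb = ((M1 - M0) / SD) * sqrt(p * q)
rpb = ((72.61 - 53.47) / 12.98) * sqrt(0.66 * 0.34)
rpb = 0.6985

0.6985


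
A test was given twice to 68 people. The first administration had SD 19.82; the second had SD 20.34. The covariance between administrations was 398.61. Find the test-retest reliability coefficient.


r = cov(X,Y) / (SD_X * SD_Y)
r = 398.61 / (19.82 * 20.34)
r = 398.61 / 403.1388
r = 0.9888

0.9888


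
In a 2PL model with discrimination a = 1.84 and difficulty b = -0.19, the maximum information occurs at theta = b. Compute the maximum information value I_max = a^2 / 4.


For 2PL, max info at theta = b = -0.19
I_max = a^2 / 4 = 1.84^2 / 4
= 3.3856 / 4
I_max = 0.8464

0.8464


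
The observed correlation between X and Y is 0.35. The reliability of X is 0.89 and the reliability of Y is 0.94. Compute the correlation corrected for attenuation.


r_corrected = rxy / sqrt(rxx * ryy)
= 0.35 / sqrt(0.89 * 0.94)
= 0.35 / sqrt(0.8366)
= 0.35 / 0.914658
r_corrected = 0.3827

0.3827


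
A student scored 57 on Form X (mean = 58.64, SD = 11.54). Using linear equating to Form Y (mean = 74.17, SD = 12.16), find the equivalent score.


slope = SD_Y / SD_X = 12.16 / 11.54 ~ 1.0537
intercept = mean_Y - slope * mean_X = 74.17 - (12.16 / 11.54) * 58.64 ~ 12.3795
Y = slope * X + intercept. To avoid rounding drift from the rounded slope/intercept, evaluate the equivalent form Y = mean_Y + SD_Y * (X - mean_X) / SD_X at full precision:
Y = 74.17 + 12.16 * (57 - 58.64) / 11.54
Y = 74.17 - 12.16 * 1.64 / 11.54
Y = 74.17 - 19.9424 / 11.54
Y = 74.17 - 1.7281
Y = 72.4419

72.4419


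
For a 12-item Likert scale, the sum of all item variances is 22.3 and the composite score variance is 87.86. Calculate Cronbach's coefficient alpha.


alpha = (k/(k-1)) * (1 - sum(si^2)/s_total^2)
= (12/11) * (1 - 22.3/87.86)
alpha = 0.814

0.814


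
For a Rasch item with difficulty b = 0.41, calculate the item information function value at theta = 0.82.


P = 1/(1+exp(-(0.82-0.41))) = 0.6011
I = P*(1-P) = 0.6011 * 0.3989
I = 0.2398

0.2398


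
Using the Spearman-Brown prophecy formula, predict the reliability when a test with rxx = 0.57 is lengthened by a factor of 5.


r_new = (n * rxx) / (1 + (n-1) * rxx)
r_new = (5 * 0.57) / (1 + 4 * 0.57)
r_new = 2.85 / 3.28
r_new = 0.8689

0.8689


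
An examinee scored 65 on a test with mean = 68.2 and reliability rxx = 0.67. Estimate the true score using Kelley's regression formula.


T_est = rxx * X + (1 - rxx) * mean
T_est = 0.67 * 65 + 0.33 * 68.2
T_est = 43.55 + 22.506
T_est = 66.056

66.056


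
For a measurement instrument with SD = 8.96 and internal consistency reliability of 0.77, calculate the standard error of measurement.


SEM = SD * sqrt(1 - rxx)
SEM = 8.96 * sqrt(1 - 0.77)
SEM = 8.96 * sqrt(0.23) = 8.96 * 0.479583
SEM = 4.2971

4.2971


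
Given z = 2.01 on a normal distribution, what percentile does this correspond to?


CDF(z) = 0.5 * (1 + erf(z/sqrt(2)))
erf(1.4213) = 0.9556
CDF = 0.9778
Percentile rank = 0.9778 * 100 = 97.78

97.78


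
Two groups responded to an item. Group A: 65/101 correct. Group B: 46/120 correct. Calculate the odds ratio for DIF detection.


Odds_A = 65/36 = 1.8056
Odds_B = 46/74 = 0.6216
OR = Odds_A / Odds_B = 1.8056 / 0.6216
Exactly, OR = (65 * 74) / (36 * 46) = 4810 / 1656
OR = 2.9046

2.9046


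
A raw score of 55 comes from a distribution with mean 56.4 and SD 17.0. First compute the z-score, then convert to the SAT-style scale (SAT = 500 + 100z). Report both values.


z = (X - mean) / SD = (55 - 56.4) / 17.0
z = -1.4 / 17.0
z = -0.0824
SAT-scale = SAT = 500 + 100z
Carry z at full precision (z = -1.4 / 17.0) into the conversion:
SAT-scale = 500 + 100 * (-1.4 / 17.0) = 500 + -140 / 17.0
SAT-scale = 500 + -8.2353
SAT-scale = 491.7647

491.7647


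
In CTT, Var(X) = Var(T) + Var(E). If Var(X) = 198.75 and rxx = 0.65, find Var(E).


var_true = rxx * var_obs = 0.65 * 198.75 = 129.1875
var_error = var_obs - var_true
var_error = 198.75 - 129.1875
var_error = 69.5625

69.5625


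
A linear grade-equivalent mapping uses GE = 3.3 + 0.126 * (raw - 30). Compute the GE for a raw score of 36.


raw - median = 36 - 30 = 6
slope * diff = 0.126 * 6 = 0.756
GE = 3.3 + 0.756
GE = 4.056

4.056


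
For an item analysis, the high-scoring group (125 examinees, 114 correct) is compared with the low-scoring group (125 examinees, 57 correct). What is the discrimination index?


p_upper = 114/125 = 0.912
p_lower = 57/125 = 0.456
D = 0.912 - 0.456 = 0.456

0.456


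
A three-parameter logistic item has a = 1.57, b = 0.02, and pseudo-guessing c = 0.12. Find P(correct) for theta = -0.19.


logit = 1.57*(-0.19 - 0.02) = -0.3297
P* = 1/(1 + exp(--0.3297)) = 0.4183
P = 0.12 + (1 - 0.12) * 0.4183
P = 0.4881

0.4881


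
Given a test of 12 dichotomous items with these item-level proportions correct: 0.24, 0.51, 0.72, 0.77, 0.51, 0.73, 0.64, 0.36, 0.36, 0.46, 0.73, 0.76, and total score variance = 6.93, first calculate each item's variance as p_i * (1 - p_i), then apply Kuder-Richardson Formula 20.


For each item, compute p_i * q_i:
  Item 1: 0.24 * 0.76 = 0.1824
  Item 2: 0.51 * 0.49 = 0.2499
  Item 3: 0.72 * 0.28 = 0.2016
  Item 4: 0.77 * 0.23 = 0.1771
  Item 5: 0.51 * 0.49 = 0.2499
  Item 6: 0.73 * 0.27 = 0.1971
  Item 7: 0.64 * 0.36 = 0.2304
  Item 8: 0.36 * 0.64 = 0.2304
  Item 9: 0.36 * 0.64 = 0.2304
  Item 10: 0.46 * 0.54 = 0.2484
  Item 11: 0.73 * 0.27 = 0.1971
  Item 12: 0.76 * 0.24 = 0.1824
Sum(p_i * q_i) = 0.1824 + 0.2499 + 0.2016 + 0.1771 + 0.2499 + 0.1971 + 0.2304 + 0.2304 + 0.2304 + 0.2484 + 0.1971 + 0.1824 = 2.5771
KR-20 = (k/(k-1)) * (1 - Sum(p_i*q_i) / Var_total)
= (12/11) * (1 - 2.5771/6.93)
= 1.0909 * 0.6281
KR-20 = 0.6852

0.6852


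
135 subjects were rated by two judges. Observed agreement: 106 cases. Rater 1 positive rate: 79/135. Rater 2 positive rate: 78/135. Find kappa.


P_o = 106/135 = 0.785185
P_e = (79*78 + 56*57) / 18225 = 0.513251
kappa = (P_o - P_e) / (1 - P_e)
kappa = (0.785185 - 0.513251) / (1 - 0.513251)
kappa = 0.5587

0.5587


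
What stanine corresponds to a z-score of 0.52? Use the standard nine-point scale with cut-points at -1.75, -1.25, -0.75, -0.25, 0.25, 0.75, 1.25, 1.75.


Stanine boundaries: [-1.75, -1.25, -0.75, -0.25, 0.25, 0.75, 1.25, 1.75]
z = 0.52
Check each boundary:
  z >= -1.75 -> could be stanine 2
  z >= -1.25 -> could be stanine 3
  z >= -0.75 -> could be stanine 4
  z >= -0.25 -> could be stanine 5
  z >= 0.25 -> could be stanine 6
  z < 0.75
  z < 1.25
  z < 1.75
Highest qualifying boundary gives stanine = 6

6


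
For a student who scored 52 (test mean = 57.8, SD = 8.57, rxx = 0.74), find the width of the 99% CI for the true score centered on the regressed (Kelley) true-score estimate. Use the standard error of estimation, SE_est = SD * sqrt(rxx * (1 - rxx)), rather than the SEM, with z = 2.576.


True score estimate = 0.74*52 + 0.26*57.8 = 53.508
SE_est = SD * sqrt(rxx * (1 - rxx)) = 8.57 * sqrt(0.74 * 0.26) = 8.57 * sqrt(0.1924) = 3.759095
CI = T_est +/- z * SE_est, so width = 2 * z * SE_est = 2 * 2.576 * 3.759095
Width = 19.3669

19.3669


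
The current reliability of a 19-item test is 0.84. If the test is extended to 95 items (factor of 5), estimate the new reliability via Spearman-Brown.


r_new = (n * rxx) / (1 + (n-1) * rxx)
r_new = (5 * 0.84) / (1 + 4 * 0.84)
r_new = 4.2 / 4.36
r_new = 0.9633

0.9633


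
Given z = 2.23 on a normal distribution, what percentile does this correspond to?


CDF(z) = 0.5 * (1 + erf(z/sqrt(2)))
erf(1.5768) = 0.9743
CDF = 0.9871
Percentile rank = 0.9871 * 100 = 98.71

98.71


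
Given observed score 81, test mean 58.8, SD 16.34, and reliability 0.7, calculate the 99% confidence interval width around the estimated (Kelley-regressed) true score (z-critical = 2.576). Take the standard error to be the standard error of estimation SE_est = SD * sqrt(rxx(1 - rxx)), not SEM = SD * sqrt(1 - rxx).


True score estimate = 0.7*81 + 0.3*58.8 = 74.34
SE_est = SD * sqrt(rxx * (1 - rxx)) = 16.34 * sqrt(0.7 * 0.3) = 16.34 * sqrt(0.21) = 7.487929
CI = T_est +/- z * SE_est, so width = 2 * z * SE_est = 2 * 2.576 * 7.487929
Width = 38.5778

38.5778


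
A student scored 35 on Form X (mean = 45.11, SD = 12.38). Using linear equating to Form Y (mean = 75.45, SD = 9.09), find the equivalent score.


slope = SD_Y / SD_X = 9.09 / 12.38 ~ 0.7342
intercept = mean_Y - slope * mean_X = 75.45 - (9.09 / 12.38) * 45.11 ~ 42.328
Y = slope * X + intercept. To avoid rounding drift from the rounded slope/intercept, evaluate the equivalent form Y = mean_Y + SD_Y * (X - mean_X) / SD_X at full precision:
Y = 75.45 + 9.09 * (35 - 45.11) / 12.38
Y = 75.45 - 9.09 * 10.11 / 12.38
Y = 75.45 - 91.8999 / 12.38
Y = 75.45 - 7.4233
Y = 68.0267

68.0267


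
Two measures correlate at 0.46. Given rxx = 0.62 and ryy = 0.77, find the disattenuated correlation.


r_corrected = rxy / sqrt(rxx * ryy)
= 0.46 / sqrt(0.62 * 0.77)
= 0.46 / sqrt(0.4774)
= 0.46 / 0.690941
r_corrected = 0.6658

0.6658


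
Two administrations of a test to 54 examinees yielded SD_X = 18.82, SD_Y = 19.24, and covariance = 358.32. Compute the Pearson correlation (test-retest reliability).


r = cov(X,Y) / (SD_X * SD_Y)
r = 358.32 / (18.82 * 19.24)
r = 358.32 / 362.0968
r = 0.9896

0.9896


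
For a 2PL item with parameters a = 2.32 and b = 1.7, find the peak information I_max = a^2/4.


For 2PL, max info at theta = b = 1.7
I_max = a^2 / 4 = 2.32^2 / 4
= 5.3824 / 4
I_max = 1.3456

1.3456


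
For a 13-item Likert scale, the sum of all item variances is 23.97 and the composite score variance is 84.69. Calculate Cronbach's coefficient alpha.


alpha = (k/(k-1)) * (1 - sum(si^2)/s_total^2)
= (13/12) * (1 - 23.97/84.69)
alpha = 0.7767

0.7767


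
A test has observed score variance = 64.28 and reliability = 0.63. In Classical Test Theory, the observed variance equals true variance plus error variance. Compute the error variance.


var_true = rxx * var_obs = 0.63 * 64.28 = 40.4964
var_error = var_obs - var_true
var_error = 64.28 - 40.4964
var_error = 23.7836

23.7836


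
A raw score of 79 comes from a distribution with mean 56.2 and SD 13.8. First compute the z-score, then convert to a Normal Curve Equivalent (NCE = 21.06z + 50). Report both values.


z = (X - mean) / SD = (79 - 56.2) / 13.8
z = 22.8 / 13.8
z = 1.6522
NCE = NCE = 21.06z + 50
Carry z at full precision (z = 22.8 / 13.8) into the conversion:
NCE = 21.06 * (22.8 / 13.8) + 50 = 480.168 / 13.8 + 50
NCE = 34.7948 + 50
NCE = 84.7948

84.7948


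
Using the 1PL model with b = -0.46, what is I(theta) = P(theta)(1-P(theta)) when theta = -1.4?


P = 1/(1+exp(-(-1.4--0.46))) = 0.2809
I = P*(1-P) = 0.2809 * 0.7191
I = 0.202

0.202


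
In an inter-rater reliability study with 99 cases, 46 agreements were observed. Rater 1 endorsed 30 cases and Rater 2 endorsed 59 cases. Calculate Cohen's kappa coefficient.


P_o = 46/99 = 0.464646
P_e = (30*59 + 69*40) / 9801 = 0.462198
kappa = (P_o - P_e) / (1 - P_e)
kappa = (0.464646 - 0.462198) / (1 - 0.462198)
kappa = 0.0046

0.0046


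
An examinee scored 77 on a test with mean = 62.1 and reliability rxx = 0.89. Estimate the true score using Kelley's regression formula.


T_est = rxx * X + (1 - rxx) * mean
T_est = 0.89 * 77 + 0.11 * 62.1
T_est = 68.53 + 6.831
T_est = 75.361

75.361


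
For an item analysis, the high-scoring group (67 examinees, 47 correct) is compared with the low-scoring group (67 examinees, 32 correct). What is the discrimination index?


p_upper = 47/67 = 0.7015
p_lower = 32/67 = 0.4776
D = 0.7015 - 0.4776 = 0.2239

0.2239


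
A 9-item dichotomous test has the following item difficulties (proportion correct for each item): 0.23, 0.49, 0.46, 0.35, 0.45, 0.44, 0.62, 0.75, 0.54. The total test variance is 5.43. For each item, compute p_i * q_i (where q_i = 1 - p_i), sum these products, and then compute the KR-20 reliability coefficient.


For each item, compute p_i * q_i:
  Item 1: 0.23 * 0.77 = 0.1771
  Item 2: 0.49 * 0.51 = 0.2499
  Item 3: 0.46 * 0.54 = 0.2484
  Item 4: 0.35 * 0.65 = 0.2275
  Item 5: 0.45 * 0.55 = 0.2475
  Item 6: 0.44 * 0.56 = 0.2464
  Item 7: 0.62 * 0.38 = 0.2356
  Item 8: 0.75 * 0.25 = 0.1875
  Item 9: 0.54 * 0.46 = 0.2484
Sum(p_i * q_i) = 0.1771 + 0.2499 + 0.2484 + 0.2275 + 0.2475 + 0.2464 + 0.2356 + 0.1875 + 0.2484 = 2.0683
KR-20 = (k/(k-1)) * (1 - Sum(p_i*q_i) / Var_total)
= (9/8) * (1 - 2.0683/5.43)
= 1.125 * 0.6191
KR-20 = 0.6965

0.6965


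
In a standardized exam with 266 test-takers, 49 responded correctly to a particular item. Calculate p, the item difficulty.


Item difficulty p = number correct / total examinees
p = 49 / 266
p = 0.1842

0.1842


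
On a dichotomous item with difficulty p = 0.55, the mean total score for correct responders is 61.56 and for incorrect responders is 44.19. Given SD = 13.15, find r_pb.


q = 1 - p = 0.45
rpb = ((M1 - M0) / SD) * sqrt(p * q)
rpb = ((61.56 - 44.19) / 13.15) * sqrt(0.55 * 0.45)
rpb = 0.6571

0.6571


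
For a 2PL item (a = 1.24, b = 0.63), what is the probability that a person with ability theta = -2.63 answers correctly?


a*(theta - b) = 1.24 * (-2.63 - 0.63) = -4.0424
exp(--4.0424) = 56.9629
P = 1 / (1 + 56.9629)
P = 0.0173

0.0173


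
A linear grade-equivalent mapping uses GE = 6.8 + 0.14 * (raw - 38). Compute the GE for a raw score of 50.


raw - median = 50 - 38 = 12
slope * diff = 0.14 * 12 = 1.68
GE = 6.8 + 1.68
GE = 8.48

8.48


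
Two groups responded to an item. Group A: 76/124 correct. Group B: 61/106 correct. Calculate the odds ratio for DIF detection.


Odds_A = 76/48 = 1.5833
Odds_B = 61/45 = 1.3556
OR = Odds_A / Odds_B = 1.5833 / 1.3556
Exactly, OR = (76 * 45) / (48 * 61) = 3420 / 2928
OR = 1.168

1.168


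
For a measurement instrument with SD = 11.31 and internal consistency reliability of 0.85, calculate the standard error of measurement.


SEM = SD * sqrt(1 - rxx)
SEM = 11.31 * sqrt(1 - 0.85)
SEM = 11.31 * sqrt(0.15) = 11.31 * 0.387298
SEM = 4.3803

4.3803


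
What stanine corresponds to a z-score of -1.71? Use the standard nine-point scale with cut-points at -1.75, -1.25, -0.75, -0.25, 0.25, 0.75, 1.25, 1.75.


Stanine boundaries: [-1.75, -1.25, -0.75, -0.25, 0.25, 0.75, 1.25, 1.75]
z = -1.71
Check each boundary:
  z >= -1.75 -> could be stanine 2
  z < -1.25
  z < -0.75
  z < -0.25
  z < 0.25
  z < 0.75
  z < 1.25
  z < 1.75
Highest qualifying boundary gives stanine = 2

2


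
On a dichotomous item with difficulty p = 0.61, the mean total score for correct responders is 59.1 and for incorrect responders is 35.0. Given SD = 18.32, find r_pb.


q = 1 - p = 0.39
rpb = ((M1 - M0) / SD) * sqrt(p * q)
rpb = ((59.1 - 35.0) / 18.32) * sqrt(0.61 * 0.39)
rpb = 0.6416

0.6416


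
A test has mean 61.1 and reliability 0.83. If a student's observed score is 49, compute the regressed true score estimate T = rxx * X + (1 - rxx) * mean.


T_est = rxx * X + (1 - rxx) * mean
T_est = 0.83 * 49 + 0.17 * 61.1
T_est = 40.67 + 10.387
T_est = 51.057

51.057


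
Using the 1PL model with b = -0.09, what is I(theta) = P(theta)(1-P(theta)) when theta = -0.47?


P = 1/(1+exp(-(-0.47--0.09))) = 0.4061
I = P*(1-P) = 0.4061 * 0.5939
I = 0.2412

0.2412


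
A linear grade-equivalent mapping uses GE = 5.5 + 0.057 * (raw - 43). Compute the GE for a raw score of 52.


raw - median = 52 - 43 = 9
slope * diff = 0.057 * 9 = 0.513
GE = 5.5 + 0.513
GE = 6.013

6.013


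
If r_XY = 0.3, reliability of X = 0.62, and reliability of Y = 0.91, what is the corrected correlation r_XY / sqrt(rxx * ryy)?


r_corrected = rxy / sqrt(rxx * ryy)
= 0.3 / sqrt(0.62 * 0.91)
= 0.3 / sqrt(0.5642)
= 0.3 / 0.751132
r_corrected = 0.3994

0.3994


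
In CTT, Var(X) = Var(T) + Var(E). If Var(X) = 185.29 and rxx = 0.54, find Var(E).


var_true = rxx * var_obs = 0.54 * 185.29 = 100.0566
var_error = var_obs - var_true
var_error = 185.29 - 100.0566
var_error = 85.2334

85.2334


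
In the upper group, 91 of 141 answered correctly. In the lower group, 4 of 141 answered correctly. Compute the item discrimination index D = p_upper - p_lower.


p_upper = 91/141 = 0.6454
p_lower = 4/141 = 0.0284
D = 0.6454 - 0.0284 = 0.617

0.617


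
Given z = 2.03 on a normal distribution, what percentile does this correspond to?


CDF(z) = 0.5 * (1 + erf(z/sqrt(2)))
erf(1.4354) = 0.9576
CDF = 0.9788
Percentile rank = 0.9788 * 100 = 97.88

97.88


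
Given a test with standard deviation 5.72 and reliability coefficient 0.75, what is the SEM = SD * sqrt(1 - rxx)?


SEM = SD * sqrt(1 - rxx)
SEM = 5.72 * sqrt(1 - 0.75)
SEM = 5.72 * sqrt(0.25) = 5.72 * 0.5
SEM = 2.86

2.86


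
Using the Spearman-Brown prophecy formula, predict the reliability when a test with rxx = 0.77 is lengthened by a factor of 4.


r_new = (n * rxx) / (1 + (n-1) * rxx)
r_new = (4 * 0.77) / (1 + 3 * 0.77)
r_new = 3.08 / 3.31
r_new = 0.9305

0.9305


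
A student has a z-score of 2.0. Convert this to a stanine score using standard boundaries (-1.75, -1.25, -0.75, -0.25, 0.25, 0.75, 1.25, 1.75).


Stanine boundaries: [-1.75, -1.25, -0.75, -0.25, 0.25, 0.75, 1.25, 1.75]
z = 2.0
Check each boundary:
  z >= -1.75 -> could be stanine 2
  z >= -1.25 -> could be stanine 3
  z >= -0.75 -> could be stanine 4
  z >= -0.25 -> could be stanine 5
  z >= 0.25 -> could be stanine 6
  z >= 0.75 -> could be stanine 7
  z >= 1.25 -> could be stanine 8
  z >= 1.75 -> could be stanine 9
Highest qualifying boundary gives stanine = 9

9


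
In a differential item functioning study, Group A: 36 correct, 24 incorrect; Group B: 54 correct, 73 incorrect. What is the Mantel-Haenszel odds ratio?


Odds_A = 36/24 = 1.5
Odds_B = 54/73 = 0.7397
OR = Odds_A / Odds_B = 1.5 / 0.7397
Exactly, OR = (36 * 73) / (24 * 54) = 2628 / 1296
OR = 2.0278

2.0278


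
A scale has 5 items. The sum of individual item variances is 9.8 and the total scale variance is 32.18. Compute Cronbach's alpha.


alpha = (k/(k-1)) * (1 - sum(si^2)/s_total^2)
= (5/4) * (1 - 9.8/32.18)
alpha = 0.8693

0.8693


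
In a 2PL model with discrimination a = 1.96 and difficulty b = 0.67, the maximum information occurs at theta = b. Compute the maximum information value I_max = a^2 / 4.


For 2PL, max info at theta = b = 0.67
I_max = a^2 / 4 = 1.96^2 / 4
= 3.8416 / 4
I_max = 0.9604

0.9604


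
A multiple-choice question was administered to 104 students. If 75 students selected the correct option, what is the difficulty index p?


Item difficulty p = number correct / total examinees
p = 75 / 104
p = 0.7212

0.7212


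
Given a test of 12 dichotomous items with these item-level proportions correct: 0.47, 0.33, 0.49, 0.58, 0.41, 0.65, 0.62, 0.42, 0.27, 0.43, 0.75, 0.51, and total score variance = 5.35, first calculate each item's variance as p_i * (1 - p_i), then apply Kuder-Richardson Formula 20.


For each item, compute p_i * q_i:
  Item 1: 0.47 * 0.53 = 0.2491
  Item 2: 0.33 * 0.67 = 0.2211
  Item 3: 0.49 * 0.51 = 0.2499
  Item 4: 0.58 * 0.42 = 0.2436
  Item 5: 0.41 * 0.59 = 0.2419
  Item 6: 0.65 * 0.35 = 0.2275
  Item 7: 0.62 * 0.38 = 0.2356
  Item 8: 0.42 * 0.58 = 0.2436
  Item 9: 0.27 * 0.73 = 0.1971
  Item 10: 0.43 * 0.57 = 0.2451
  Item 11: 0.75 * 0.25 = 0.1875
  Item 12: 0.51 * 0.49 = 0.2499
Sum(p_i * q_i) = 0.2491 + 0.2211 + 0.2499 + 0.2436 + 0.2419 + 0.2275 + 0.2356 + 0.2436 + 0.1971 + 0.2451 + 0.1875 + 0.2499 = 2.7919
KR-20 = (k/(k-1)) * (1 - Sum(p_i*q_i) / Var_total)
= (12/11) * (1 - 2.7919/5.35)
= 1.0909 * 0.4781
KR-20 = 0.5216

0.5216


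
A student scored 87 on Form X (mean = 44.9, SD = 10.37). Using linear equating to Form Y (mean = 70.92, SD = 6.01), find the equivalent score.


slope = SD_Y / SD_X = 6.01 / 10.37 ~ 0.5796
intercept = mean_Y - slope * mean_X = 70.92 - (6.01 / 10.37) * 44.9 ~ 44.8979
Y = slope * X + intercept. To avoid rounding drift from the rounded slope/intercept, evaluate the equivalent form Y = mean_Y + SD_Y * (X - mean_X) / SD_X at full precision:
Y = 70.92 + 6.01 * (87 - 44.9) / 10.37
Y = 70.92 + 6.01 * 42.1 / 10.37
Y = 70.92 + 253.021 / 10.37
Y = 70.92 + 24.3993
Y = 95.3193

95.3193


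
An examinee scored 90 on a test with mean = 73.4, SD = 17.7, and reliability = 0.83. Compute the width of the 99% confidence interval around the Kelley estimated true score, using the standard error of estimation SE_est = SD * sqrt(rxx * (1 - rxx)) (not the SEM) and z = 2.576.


True score estimate = 0.83*90 + 0.17*73.4 = 87.178
SE_est = SD * sqrt(rxx * (1 - rxx)) = 17.7 * sqrt(0.83 * 0.17) = 17.7 * sqrt(0.1411) = 6.648701
CI = T_est +/- z * SE_est, so width = 2 * z * SE_est = 2 * 2.576 * 6.648701
Width = 34.2541

34.2541


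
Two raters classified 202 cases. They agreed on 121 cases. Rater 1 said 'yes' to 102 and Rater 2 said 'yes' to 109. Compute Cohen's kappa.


P_o = 121/202 = 0.59901
P_e = (102*109 + 100*93) / 40804 = 0.500392
kappa = (P_o - P_e) / (1 - P_e)
kappa = (0.59901 - 0.500392) / (1 - 0.500392)
kappa = 0.1974

0.1974


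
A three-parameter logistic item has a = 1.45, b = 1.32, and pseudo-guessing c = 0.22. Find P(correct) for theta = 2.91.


logit = 1.45*(2.91 - 1.32) = 2.3055
P* = 1/(1 + exp(-2.3055)) = 0.9093
P = 0.22 + (1 - 0.22) * 0.9093
P = 0.9293

0.9293


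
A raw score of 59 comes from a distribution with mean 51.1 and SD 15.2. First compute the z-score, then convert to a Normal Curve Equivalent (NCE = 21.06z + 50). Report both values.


z = (X - mean) / SD = (59 - 51.1) / 15.2
z = 7.9 / 15.2
z = 0.5197
NCE = NCE = 21.06z + 50
Carry z at full precision (z = 7.9 / 15.2) into the conversion:
NCE = 21.06 * (7.9 / 15.2) + 50 = 166.374 / 15.2 + 50
NCE = 10.9457 + 50
NCE = 60.9457

60.9457


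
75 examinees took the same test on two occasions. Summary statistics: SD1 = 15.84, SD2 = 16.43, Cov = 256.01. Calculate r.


r = cov(X,Y) / (SD_X * SD_Y)
r = 256.01 / (15.84 * 16.43)
r = 256.01 / 260.2512
r = 0.9837

0.9837


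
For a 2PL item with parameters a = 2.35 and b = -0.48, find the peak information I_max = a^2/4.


For 2PL, max info at theta = b = -0.48
I_max = a^2 / 4 = 2.35^2 / 4
= 5.5225 / 4
I_max = 1.3806

1.3806


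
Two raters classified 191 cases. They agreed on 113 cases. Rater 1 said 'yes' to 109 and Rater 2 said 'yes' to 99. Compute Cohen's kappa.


P_o = 113/191 = 0.591623
P_e = (109*99 + 82*92) / 36481 = 0.50259
kappa = (P_o - P_e) / (1 - P_e)
kappa = (0.591623 - 0.50259) / (1 - 0.50259)
kappa = 0.179

0.179


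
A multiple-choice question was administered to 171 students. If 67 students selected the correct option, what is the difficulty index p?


Item difficulty p = number correct / total examinees
p = 67 / 171
p = 0.3918

0.3918


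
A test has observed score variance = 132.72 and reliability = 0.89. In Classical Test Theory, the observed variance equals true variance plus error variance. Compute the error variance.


var_true = rxx * var_obs = 0.89 * 132.72 = 118.1208
var_error = var_obs - var_true
var_error = 132.72 - 118.1208
var_error = 14.5992

14.5992


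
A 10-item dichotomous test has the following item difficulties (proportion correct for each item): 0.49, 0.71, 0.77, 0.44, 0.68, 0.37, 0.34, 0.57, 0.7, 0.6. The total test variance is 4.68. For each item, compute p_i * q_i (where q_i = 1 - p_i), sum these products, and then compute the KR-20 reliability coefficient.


For each item, compute p_i * q_i:
  Item 1: 0.49 * 0.51 = 0.2499
  Item 2: 0.71 * 0.29 = 0.2059
  Item 3: 0.77 * 0.23 = 0.1771
  Item 4: 0.44 * 0.56 = 0.2464
  Item 5: 0.68 * 0.32 = 0.2176
  Item 6: 0.37 * 0.63 = 0.2331
  Item 7: 0.34 * 0.66 = 0.2244
  Item 8: 0.57 * 0.43 = 0.2451
  Item 9: 0.7 * 0.3 = 0.21
  Item 10: 0.6 * 0.4 = 0.24
Sum(p_i * q_i) = 0.2499 + 0.2059 + 0.1771 + 0.2464 + 0.2176 + 0.2331 + 0.2244 + 0.2451 + 0.21 + 0.24 = 2.2495
KR-20 = (k/(k-1)) * (1 - Sum(p_i*q_i) / Var_total)
= (10/9) * (1 - 2.2495/4.68)
= 1.1111 * 0.5193
KR-20 = 0.577

0.577


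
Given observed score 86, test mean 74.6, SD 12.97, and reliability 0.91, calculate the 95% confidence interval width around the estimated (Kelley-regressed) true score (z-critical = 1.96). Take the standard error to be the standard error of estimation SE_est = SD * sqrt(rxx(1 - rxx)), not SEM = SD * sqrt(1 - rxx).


True score estimate = 0.91*86 + 0.09*74.6 = 84.974
SE_est = SD * sqrt(rxx * (1 - rxx)) = 12.97 * sqrt(0.91 * 0.09) = 12.97 * sqrt(0.0819) = 3.711777
CI = T_est +/- z * SE_est, so width = 2 * z * SE_est = 2 * 1.96 * 3.711777
Width = 14.5502

14.5502


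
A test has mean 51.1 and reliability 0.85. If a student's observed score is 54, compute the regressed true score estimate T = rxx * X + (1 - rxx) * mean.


T_est = rxx * X + (1 - rxx) * mean
T_est = 0.85 * 54 + 0.15 * 51.1
T_est = 45.9 + 7.665
T_est = 53.565

53.565


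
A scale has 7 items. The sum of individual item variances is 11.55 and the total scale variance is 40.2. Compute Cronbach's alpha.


alpha = (k/(k-1)) * (1 - sum(si^2)/s_total^2)
= (7/6) * (1 - 11.55/40.2)
alpha = 0.8315

0.8315


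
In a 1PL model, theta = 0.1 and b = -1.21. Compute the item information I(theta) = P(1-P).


P = 1/(1+exp(-(0.1--1.21))) = 0.7875
I = P*(1-P) = 0.7875 * 0.2125
I = 0.1673

0.1673


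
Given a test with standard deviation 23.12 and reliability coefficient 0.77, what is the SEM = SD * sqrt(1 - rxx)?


SEM = SD * sqrt(1 - rxx)
SEM = 23.12 * sqrt(1 - 0.77)
SEM = 23.12 * sqrt(0.23) = 23.12 * 0.479583
SEM = 11.088

11.088


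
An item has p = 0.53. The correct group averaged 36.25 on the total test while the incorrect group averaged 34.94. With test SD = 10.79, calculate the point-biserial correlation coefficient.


q = 1 - p = 0.47
rpb = ((M1 - M0) / SD) * sqrt(p * q)
rpb = ((36.25 - 34.94) / 10.79) * sqrt(0.53 * 0.47)
rpb = 0.0606

0.0606


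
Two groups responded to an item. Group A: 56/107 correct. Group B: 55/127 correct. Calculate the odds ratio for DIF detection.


Odds_A = 56/51 = 1.098
Odds_B = 55/72 = 0.7639
OR = Odds_A / Odds_B = 1.098 / 0.7639
Exactly, OR = (56 * 72) / (51 * 55) = 4032 / 2805
OR = 1.4374

1.4374


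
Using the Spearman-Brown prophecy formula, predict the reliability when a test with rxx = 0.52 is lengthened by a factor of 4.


r_new = (n * rxx) / (1 + (n-1) * rxx)
r_new = (4 * 0.52) / (1 + 3 * 0.52)
r_new = 2.08 / 2.56
r_new = 0.8125

0.8125


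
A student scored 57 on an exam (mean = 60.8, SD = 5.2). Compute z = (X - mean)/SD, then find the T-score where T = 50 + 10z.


z = (X - mean) / SD = (57 - 60.8) / 5.2
z = -3.8 / 5.2
z = -0.7308
T-score = T = 50 + 10z
Carry z at full precision (z = -3.8 / 5.2) into the conversion:
T-score = 50 + 10 * (-3.8 / 5.2) = 50 + -38 / 5.2
T-score = 50 + -7.3077
T-score = 42.6923

42.6923


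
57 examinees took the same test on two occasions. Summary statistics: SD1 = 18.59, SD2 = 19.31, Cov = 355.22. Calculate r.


r = cov(X,Y) / (SD_X * SD_Y)
r = 355.22 / (18.59 * 19.31)
r = 355.22 / 358.9729
r = 0.9895

0.9895


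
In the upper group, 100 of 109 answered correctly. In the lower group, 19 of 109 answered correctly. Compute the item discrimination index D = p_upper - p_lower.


p_upper = 100/109 = 0.9174
p_lower = 19/109 = 0.1743
D = 0.9174 - 0.1743 = 0.7431

0.7431


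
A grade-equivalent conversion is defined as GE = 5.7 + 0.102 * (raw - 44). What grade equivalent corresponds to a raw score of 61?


raw - median = 61 - 44 = 17
slope * diff = 0.102 * 17 = 1.734
GE = 5.7 + 1.734
GE = 7.434

7.434


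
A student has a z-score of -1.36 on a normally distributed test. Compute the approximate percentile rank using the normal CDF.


CDF(z) = 0.5 * (1 + erf(z/sqrt(2)))
erf(-0.9617) = -0.8262
CDF = 0.0869
Percentile rank = 0.0869 * 100 = 8.69

8.69


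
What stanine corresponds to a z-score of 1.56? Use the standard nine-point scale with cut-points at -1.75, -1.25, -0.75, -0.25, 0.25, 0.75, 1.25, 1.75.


Stanine boundaries: [-1.75, -1.25, -0.75, -0.25, 0.25, 0.75, 1.25, 1.75]
z = 1.56
Check each boundary:
  z >= -1.75 -> could be stanine 2
  z >= -1.25 -> could be stanine 3
  z >= -0.75 -> could be stanine 4
  z >= -0.25 -> could be stanine 5
  z >= 0.25 -> could be stanine 6
  z >= 0.75 -> could be stanine 7
  z >= 1.25 -> could be stanine 8
  z < 1.75
Highest qualifying boundary gives stanine = 8

8
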